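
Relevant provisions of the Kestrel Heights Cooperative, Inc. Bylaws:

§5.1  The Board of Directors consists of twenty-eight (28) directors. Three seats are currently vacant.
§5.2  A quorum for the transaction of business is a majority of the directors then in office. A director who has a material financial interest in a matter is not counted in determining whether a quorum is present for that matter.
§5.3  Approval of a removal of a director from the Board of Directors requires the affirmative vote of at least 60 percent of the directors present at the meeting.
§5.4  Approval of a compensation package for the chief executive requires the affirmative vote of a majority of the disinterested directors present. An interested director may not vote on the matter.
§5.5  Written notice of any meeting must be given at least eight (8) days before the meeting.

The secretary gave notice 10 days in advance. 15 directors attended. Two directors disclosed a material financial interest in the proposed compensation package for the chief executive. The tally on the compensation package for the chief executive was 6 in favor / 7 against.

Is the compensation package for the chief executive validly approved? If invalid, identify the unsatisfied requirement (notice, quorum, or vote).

Invalid — vote requirement not satisfied.

Notice: 10 days given; 8 required (10 ≥ 8). Satisfied.
Quorum: 15 present, but the 2 interested directors do not count, leaving 13. Quorum is 13. Satisfied.
Vote: the compensation package for the chief executive requires a majority of the disinterested directors present (15 − 2 = 13). A majority of 13 is 7, so 7 affirmative votes are needed; 6 voted in favor. Not satisfied.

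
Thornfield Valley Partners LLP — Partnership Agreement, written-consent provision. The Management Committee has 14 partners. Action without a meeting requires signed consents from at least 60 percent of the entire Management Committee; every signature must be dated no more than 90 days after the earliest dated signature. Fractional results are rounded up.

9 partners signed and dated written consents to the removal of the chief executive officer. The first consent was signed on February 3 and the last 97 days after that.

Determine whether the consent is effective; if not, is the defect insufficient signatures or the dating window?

Signatures required: at least 60 percent of 14 — 3/5 of 14 = 8.40, rounded up to 9, so 9 needed; 9 signed. Sufficient.
Dating window: the latest signature is 97 days after the earliest; the limit is 90 days. Outside the window.

Not effective — dating-window requirement not satisfied.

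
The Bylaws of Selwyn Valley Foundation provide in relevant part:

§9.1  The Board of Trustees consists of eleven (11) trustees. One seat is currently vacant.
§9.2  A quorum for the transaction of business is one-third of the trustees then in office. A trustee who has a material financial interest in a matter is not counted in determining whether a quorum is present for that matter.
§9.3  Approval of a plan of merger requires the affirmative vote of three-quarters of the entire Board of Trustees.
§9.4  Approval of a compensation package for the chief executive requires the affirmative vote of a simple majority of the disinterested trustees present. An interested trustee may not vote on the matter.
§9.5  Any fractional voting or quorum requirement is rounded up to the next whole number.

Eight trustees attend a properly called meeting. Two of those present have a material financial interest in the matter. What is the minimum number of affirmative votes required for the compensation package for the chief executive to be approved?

The compensation package for the chief executive requires a majority of the disinterested trustees present (8 − 2 = 6).
A majority of 6 is 4.

4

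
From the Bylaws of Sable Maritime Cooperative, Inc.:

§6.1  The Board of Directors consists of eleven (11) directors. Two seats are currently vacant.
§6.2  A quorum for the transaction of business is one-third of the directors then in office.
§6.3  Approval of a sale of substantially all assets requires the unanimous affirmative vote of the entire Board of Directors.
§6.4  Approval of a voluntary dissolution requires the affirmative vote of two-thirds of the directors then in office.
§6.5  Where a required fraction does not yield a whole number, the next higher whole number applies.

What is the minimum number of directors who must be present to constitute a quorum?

3

1/3 of 9 = 3.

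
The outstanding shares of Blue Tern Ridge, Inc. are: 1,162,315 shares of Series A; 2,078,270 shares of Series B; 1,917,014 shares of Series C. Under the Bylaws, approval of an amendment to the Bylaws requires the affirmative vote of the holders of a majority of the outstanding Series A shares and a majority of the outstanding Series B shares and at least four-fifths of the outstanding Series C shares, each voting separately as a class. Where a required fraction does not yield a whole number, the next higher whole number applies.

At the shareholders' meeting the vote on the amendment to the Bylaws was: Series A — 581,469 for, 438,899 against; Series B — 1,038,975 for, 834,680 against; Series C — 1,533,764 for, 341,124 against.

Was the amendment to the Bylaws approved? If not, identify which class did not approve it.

Not approved — the Series B shares did not give the required vote.

Series A: a majority of 1162315 is 581158; 581,158 required, 581,469 in favor — approved.
Series B: a majority of 2078270 is 1039136; 1,039,136 required, 1,038,975 in favor — not approved.
Series C: 4/5 of 1917014 = 1533611.20, rounded up to 1533612; 1,533,612 required, 1,533,764 in favor — approved.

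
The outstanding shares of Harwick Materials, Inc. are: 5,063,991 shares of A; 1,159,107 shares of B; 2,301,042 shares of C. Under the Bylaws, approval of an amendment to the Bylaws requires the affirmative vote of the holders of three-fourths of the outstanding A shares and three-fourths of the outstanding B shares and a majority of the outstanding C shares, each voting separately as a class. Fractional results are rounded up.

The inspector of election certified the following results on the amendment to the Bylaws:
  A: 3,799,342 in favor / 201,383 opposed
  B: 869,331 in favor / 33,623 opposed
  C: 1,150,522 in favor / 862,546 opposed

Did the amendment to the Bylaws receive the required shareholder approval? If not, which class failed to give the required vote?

Approved — every class gave the required vote.

A: 3/4 of 5063991 = 3797993.25, rounded up to 3797994; 3,797,994 required, 3,799,342 in favor — approved.
B: 3/4 of 1159107 = 869330.25, rounded up to 869331; 869,331 required, 869,331 in favor — approved.
C: a majority of 2301042 is 1150522; 1,150,522 required, 1,150,522 in favor — approved.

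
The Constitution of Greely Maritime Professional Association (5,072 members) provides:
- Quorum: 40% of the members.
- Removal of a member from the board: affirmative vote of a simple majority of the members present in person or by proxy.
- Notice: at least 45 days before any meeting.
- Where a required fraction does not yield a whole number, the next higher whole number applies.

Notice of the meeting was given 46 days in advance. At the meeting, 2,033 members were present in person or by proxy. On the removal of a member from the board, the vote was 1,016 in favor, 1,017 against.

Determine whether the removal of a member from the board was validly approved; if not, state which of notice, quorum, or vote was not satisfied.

Notice: 46 days given; 45 required. Satisfied.
Quorum: 40% of 5,072 = 2,028.80, rounded up to 2,029; 2,033 present. Satisfied.
Vote: requires a majority of those present (2,033); a majority of 2033 is 1017, so 1,017 needed; 1,016 in favor. Not satisfied.

Invalid — vote requirement not satisfied.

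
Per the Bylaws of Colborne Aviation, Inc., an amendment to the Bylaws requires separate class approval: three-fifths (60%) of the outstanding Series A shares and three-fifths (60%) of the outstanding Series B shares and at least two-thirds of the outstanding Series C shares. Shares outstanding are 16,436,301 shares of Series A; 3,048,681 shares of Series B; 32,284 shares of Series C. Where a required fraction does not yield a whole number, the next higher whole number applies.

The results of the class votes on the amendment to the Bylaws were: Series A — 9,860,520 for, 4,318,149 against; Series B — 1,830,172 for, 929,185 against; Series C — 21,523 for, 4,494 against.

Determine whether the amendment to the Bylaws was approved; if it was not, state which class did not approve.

Series A: 3/5 of 16436301 = 9861780.60, rounded up to 9861781; 9,861,781 required, 9,860,520 in favor — not approved.
Series B: 3/5 of 3048681 = 1829208.60, rounded up to 1829209; 1,829,209 required, 1,830,172 in favor — approved.
Series C: 2/3 of 32284 = 21522.67, rounded up to 21523; 21,523 required, 21,523 in favor — approved.

Not approved — the Series A shares did not give the required vote.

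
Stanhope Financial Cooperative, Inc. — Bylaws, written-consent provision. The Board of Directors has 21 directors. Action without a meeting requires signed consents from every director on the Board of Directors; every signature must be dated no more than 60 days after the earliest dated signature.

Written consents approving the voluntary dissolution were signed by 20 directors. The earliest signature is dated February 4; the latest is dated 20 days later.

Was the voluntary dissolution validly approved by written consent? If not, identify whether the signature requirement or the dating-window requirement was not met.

Not effective — insufficient signatures.

Signatures required: the unanimous vote of 21 — unanimous means all 21, so 21 needed; 20 signed. Insufficient.
Dating window: the latest signature is 20 days after the earliest; the limit is 60 days. Within the window.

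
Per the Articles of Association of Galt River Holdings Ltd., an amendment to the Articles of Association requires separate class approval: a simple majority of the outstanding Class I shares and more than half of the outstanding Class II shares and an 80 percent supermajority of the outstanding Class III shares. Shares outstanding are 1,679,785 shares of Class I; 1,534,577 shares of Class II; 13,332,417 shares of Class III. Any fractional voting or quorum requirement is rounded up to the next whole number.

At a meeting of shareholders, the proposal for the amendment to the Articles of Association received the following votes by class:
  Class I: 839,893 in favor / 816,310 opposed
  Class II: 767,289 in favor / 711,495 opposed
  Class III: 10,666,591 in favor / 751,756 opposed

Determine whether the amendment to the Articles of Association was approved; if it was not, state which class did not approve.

Approved — every class gave the required vote.

Class I: a majority of 1679785 is 839893; 839,893 required, 839,893 in favor — approved.
Class II: a majority of 1534577 is 767289; 767,289 required, 767,289 in favor — approved.
Class III: 4/5 of 13332417 = 10665933.60, rounded up to 10665934; 10,665,934 required, 10,666,591 in favor — approved.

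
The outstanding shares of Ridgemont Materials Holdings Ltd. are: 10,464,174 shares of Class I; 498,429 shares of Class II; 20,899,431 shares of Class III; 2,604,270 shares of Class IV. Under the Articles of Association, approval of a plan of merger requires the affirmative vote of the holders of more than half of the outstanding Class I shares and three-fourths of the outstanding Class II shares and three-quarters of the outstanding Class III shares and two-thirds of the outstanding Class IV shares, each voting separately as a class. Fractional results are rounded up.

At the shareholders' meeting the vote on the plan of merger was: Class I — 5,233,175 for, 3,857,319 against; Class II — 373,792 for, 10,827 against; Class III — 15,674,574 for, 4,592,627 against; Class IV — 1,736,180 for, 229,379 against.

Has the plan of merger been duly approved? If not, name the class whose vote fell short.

Not approved — the Class II shares did not give the required vote.

Class I: a majority of 10464174 is 5232088; 5,232,088 required, 5,233,175 in favor — approved.
Class II: 3/4 of 498429 = 373821.75, rounded up to 373822; 373,822 required, 373,792 in favor — not approved.
Class III: 3/4 of 20899431 = 15674573.25, rounded up to 15674574; 15,674,574 required, 15,674,574 in favor — approved.
Class IV: 2/3 of 2604270 = 1736180; 1,736,180 required, 1,736,180 in favor — approved.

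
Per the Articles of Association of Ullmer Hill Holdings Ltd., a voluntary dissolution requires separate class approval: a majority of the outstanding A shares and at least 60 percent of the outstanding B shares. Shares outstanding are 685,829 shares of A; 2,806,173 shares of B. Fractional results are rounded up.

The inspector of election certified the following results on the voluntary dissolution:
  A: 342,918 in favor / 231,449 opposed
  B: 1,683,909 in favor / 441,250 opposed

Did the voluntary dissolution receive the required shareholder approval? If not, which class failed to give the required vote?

Approved — every class gave the required vote.

A: a majority of 685829 is 342915; 342,915 required, 342,918 in favor — approved.
B: 3/5 of 2806173 = 1683703.80, rounded up to 1683704; 1,683,704 required, 1,683,909 in favor — approved.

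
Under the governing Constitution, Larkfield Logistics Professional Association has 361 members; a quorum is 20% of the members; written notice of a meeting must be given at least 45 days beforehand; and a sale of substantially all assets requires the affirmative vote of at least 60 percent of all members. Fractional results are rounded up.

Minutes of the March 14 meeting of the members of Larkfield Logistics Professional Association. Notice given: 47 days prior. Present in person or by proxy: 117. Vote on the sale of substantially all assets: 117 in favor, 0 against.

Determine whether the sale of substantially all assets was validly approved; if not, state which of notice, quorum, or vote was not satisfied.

Notice: 47 days given; 45 required. Satisfied.
Quorum: 20% of 361 = 72.20, rounded up to 73; 117 present. Satisfied.
Vote: requires three-fifths of all members (361); 3/5 of 361 = 216.60, rounded up to 217, so 217 needed; 117 in favor. Not satisfied.

Invalid — vote requirement not satisfied.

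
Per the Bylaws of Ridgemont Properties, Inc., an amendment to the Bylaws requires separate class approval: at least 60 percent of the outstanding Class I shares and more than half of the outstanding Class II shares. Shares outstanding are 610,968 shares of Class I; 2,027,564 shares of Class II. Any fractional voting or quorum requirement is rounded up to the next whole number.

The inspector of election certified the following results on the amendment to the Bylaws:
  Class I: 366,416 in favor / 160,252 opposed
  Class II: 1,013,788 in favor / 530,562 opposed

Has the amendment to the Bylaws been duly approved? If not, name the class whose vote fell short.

Not approved — the Class I shares did not give the required vote.

Class I: 3/5 of 610968 = 366580.80, rounded up to 366581; 366,581 required, 366,416 in favor — not approved.
Class II: a majority of 2027564 is 1013783; 1,013,783 required, 1,013,788 in favor — approved.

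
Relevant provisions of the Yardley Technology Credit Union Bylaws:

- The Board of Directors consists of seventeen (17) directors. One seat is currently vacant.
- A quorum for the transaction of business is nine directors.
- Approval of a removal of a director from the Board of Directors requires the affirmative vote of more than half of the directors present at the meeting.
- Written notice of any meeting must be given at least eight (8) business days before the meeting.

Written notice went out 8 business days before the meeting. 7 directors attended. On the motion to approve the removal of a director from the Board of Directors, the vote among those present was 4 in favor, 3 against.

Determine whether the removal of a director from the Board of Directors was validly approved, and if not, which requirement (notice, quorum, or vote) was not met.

Notice: 8 business days given; 8 required (8 ≥ 8). Satisfied.
Quorum: 7 present; quorum is 9. Not satisfied.
Vote: the removal of a director from the Board of Directors requires a majority of the directors present (7). A majority of 7 is 4, so 4 affirmative votes are needed; 4 voted in favor. Satisfied. (Moot — without a quorum no business can be validly transacted.)

Invalid — quorum requirement not satisfied.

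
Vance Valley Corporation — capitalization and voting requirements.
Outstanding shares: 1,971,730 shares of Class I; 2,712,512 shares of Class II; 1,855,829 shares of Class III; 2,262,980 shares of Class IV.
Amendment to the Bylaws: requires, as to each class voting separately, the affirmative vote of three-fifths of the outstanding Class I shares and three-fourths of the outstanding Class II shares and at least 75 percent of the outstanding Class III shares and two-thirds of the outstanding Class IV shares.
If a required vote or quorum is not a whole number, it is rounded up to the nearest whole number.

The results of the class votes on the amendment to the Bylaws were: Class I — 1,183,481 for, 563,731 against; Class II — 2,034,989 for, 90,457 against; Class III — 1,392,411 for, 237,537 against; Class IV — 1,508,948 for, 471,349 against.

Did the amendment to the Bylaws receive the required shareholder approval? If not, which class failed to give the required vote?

Class I: 3/5 of 1971730 = 1183038; 1,183,038 required, 1,183,481 in favor — approved.
Class II: 3/4 of 2712512 = 2034384; 2,034,384 required, 2,034,989 in favor — approved.
Class III: 3/4 of 1855829 = 1391871.75, rounded up to 1391872; 1,391,872 required, 1,392,411 in favor — approved.
Class IV: 2/3 of 2262980 = 1508653.33, rounded up to 1508654; 1,508,654 required, 1,508,948 in favor — approved.

Approved — every class gave the required vote.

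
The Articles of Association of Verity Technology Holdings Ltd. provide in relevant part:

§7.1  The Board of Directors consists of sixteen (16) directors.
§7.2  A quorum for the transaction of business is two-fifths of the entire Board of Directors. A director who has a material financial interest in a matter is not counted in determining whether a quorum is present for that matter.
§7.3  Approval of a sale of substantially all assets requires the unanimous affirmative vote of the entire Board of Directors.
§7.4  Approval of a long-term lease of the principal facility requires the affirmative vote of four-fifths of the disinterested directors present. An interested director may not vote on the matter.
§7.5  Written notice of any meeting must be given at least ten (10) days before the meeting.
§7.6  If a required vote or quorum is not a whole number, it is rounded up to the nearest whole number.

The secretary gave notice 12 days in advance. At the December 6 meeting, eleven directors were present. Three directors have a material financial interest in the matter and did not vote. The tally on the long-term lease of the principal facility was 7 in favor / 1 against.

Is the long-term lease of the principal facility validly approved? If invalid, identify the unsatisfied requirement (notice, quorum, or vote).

Notice: 12 days given; 10 required (12 ≥ 10). Satisfied.
Quorum: 11 present, but the 3 interested directors do not count, leaving 8. Quorum is 7. Satisfied.
Vote: the long-term lease of the principal facility requires four-fifths of the disinterested directors present (11 − 3 = 8). 4/5 of 8 = 6.40, rounded up to 7, so 7 affirmative votes are needed; 7 voted in favor. Satisfied.

Valid — all requirements satisfied.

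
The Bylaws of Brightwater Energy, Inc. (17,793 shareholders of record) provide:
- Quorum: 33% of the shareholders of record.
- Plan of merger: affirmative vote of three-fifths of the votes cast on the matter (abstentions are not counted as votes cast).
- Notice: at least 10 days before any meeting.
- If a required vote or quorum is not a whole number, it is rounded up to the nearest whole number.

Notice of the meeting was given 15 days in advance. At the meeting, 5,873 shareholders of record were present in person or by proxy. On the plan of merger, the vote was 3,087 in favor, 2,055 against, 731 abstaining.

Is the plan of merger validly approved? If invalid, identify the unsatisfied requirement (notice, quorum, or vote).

Notice: 15 days given; 10 required. Satisfied.
Quorum: 33% of 17,793 = 5,871.69, rounded up to 5,872; 5,873 present. Satisfied.
Vote: requires three-fifths of the votes cast (5,873 − 731 abstaining = 5,142); 3/5 of 5142 = 3085.20, rounded up to 3086, so 3,086 needed; 3,087 in favor. Satisfied.

Valid — all requirements satisfied.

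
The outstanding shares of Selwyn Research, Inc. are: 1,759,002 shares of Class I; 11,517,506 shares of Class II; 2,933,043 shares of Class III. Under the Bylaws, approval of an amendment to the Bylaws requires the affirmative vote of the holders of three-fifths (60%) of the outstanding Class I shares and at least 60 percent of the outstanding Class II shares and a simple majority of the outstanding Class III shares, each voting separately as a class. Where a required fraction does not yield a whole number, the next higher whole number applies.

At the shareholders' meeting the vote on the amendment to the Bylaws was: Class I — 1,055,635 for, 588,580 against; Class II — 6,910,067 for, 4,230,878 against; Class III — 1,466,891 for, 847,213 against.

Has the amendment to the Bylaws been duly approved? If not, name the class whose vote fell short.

Not approved — the Class II shares did not give the required vote.

Class I: 3/5 of 1759002 = 1055401.20, rounded up to 1055402; 1,055,402 required, 1,055,635 in favor — approved.
Class II: 3/5 of 11517506 = 6910503.60, rounded up to 6910504; 6,910,504 required, 6,910,067 in favor — not approved.
Class III: a majority of 2933043 is 1466522; 1,466,522 required, 1,466,891 in favor — approved.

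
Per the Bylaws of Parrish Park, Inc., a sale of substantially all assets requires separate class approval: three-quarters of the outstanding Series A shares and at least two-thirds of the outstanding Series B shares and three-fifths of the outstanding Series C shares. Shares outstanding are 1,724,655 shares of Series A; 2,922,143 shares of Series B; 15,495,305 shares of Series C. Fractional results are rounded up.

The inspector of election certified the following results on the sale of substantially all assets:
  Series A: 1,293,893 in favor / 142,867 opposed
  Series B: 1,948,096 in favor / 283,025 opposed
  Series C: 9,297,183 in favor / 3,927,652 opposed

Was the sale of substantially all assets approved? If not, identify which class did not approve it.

Series A: 3/4 of 1724655 = 1293491.25, rounded up to 1293492; 1,293,492 required, 1,293,893 in favor — approved.
Series B: 2/3 of 2922143 = 1948095.33, rounded up to 1948096; 1,948,096 required, 1,948,096 in favor — approved.
Series C: 3/5 of 15495305 = 9297183; 9,297,183 required, 9,297,183 in favor — approved.

Approved — every class gave the required vote.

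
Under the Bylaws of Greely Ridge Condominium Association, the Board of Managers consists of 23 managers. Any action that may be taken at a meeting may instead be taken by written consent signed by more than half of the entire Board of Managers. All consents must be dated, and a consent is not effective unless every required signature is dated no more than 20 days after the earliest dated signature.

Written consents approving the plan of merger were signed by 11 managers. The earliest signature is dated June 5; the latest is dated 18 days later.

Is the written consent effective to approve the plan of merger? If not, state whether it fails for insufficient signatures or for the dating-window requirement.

Signatures required: more than half of 23 — a majority of 23 is 12, so 12 needed; 11 signed. Insufficient.
Dating window: the latest signature is 18 days after the earliest; the limit is 20 days. Within the window.

Not effective — insufficient signatures.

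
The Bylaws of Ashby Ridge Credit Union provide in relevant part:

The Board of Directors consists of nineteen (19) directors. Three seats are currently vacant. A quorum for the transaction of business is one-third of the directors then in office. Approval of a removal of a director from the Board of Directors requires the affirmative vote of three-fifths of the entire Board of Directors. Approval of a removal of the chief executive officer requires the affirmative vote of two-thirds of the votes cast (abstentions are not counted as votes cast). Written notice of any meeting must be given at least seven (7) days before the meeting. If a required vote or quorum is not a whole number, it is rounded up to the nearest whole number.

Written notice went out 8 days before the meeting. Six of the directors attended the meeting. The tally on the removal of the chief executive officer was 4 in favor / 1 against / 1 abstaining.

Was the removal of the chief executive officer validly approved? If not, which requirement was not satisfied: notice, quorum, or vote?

Valid — all requirements satisfied.

Notice: 8 days given; 7 required (8 ≥ 7). Satisfied.
Quorum: 6 present; quorum is 6. Satisfied.
Vote: the removal of the chief executive officer requires two-thirds of the votes cast (6 present − 1 abstaining = 5). 2/3 of 5 = 3.33, rounded up to 4, so 4 affirmative votes are needed; 4 voted in favor. Satisfied.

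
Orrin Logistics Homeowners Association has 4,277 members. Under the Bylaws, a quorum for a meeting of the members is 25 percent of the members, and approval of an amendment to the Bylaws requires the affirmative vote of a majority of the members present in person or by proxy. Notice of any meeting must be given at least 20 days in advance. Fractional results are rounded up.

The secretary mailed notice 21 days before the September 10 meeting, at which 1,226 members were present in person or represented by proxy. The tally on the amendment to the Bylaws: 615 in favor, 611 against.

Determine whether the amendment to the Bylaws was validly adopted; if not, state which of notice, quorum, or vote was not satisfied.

Notice: 21 days given; 20 required. Satisfied.
Quorum: 25% of 4,277 = 1,069.25, rounded up to 1,070; 1,226 present. Satisfied.
Vote: requires a majority of those present (1,226); a majority of 1226 is 614, so 614 needed; 615 in favor. Satisfied.

Valid — all requirements satisfied.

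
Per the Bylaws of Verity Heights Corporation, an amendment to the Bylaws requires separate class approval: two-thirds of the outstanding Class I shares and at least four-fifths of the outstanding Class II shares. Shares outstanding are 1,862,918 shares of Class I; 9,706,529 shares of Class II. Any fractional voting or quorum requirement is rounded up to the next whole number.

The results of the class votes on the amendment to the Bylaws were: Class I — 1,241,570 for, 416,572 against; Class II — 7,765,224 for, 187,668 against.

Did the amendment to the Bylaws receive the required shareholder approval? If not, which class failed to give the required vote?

Not approved — the Class I shares did not give the required vote.

Class I: 2/3 of 1862918 = 1241945.33, rounded up to 1241946; 1,241,946 required, 1,241,570 in favor — not approved.
Class II: 4/5 of 9706529 = 7765223.20, rounded up to 7765224; 7,765,224 required, 7,765,224 in favor — approved.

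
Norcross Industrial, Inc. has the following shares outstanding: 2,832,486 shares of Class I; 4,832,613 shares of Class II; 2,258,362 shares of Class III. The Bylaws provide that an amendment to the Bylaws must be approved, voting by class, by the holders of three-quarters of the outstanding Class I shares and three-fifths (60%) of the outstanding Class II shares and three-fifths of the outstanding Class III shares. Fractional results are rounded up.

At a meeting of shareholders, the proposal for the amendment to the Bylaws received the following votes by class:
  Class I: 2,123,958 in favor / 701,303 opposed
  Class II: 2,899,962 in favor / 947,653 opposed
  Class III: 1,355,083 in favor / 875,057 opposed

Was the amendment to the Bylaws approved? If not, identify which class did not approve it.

Class I: 3/4 of 2832486 = 2124364.50, rounded up to 2124365; 2,124,365 required, 2,123,958 in favor — not approved.
Class II: 3/5 of 4832613 = 2899567.80, rounded up to 2899568; 2,899,568 required, 2,899,962 in favor — approved.
Class III: 3/5 of 2258362 = 1355017.20, rounded up to 1355018; 1,355,018 required, 1,355,083 in favor — approved.

Not approved — the Class I shares did not give the required vote.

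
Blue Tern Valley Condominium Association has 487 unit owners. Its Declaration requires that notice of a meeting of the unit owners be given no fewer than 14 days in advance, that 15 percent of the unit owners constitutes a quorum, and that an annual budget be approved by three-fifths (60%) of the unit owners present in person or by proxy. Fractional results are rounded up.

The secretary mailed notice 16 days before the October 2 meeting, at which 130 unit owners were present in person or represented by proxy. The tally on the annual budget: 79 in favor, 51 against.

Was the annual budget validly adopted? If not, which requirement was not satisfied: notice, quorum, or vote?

Valid — all requirements satisfied.

Notice: 16 days given; 14 required. Satisfied.
Quorum: 15% of 487 = 73.05, rounded up to 74; 130 present. Satisfied.
Vote: requires three-fifths of those present (130); 3/5 of 130 = 78, so 78 needed; 79 in favor. Satisfied.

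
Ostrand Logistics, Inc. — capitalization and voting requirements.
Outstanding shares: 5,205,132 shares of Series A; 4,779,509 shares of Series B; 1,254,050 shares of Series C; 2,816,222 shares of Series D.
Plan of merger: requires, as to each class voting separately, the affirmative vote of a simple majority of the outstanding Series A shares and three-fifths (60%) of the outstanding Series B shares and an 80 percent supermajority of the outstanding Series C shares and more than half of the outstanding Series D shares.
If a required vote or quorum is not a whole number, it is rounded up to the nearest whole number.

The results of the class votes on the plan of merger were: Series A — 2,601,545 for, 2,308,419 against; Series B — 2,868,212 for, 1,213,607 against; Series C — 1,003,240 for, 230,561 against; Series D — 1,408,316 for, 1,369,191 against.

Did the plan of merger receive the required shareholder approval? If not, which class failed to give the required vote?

Not approved — the Series A shares did not give the required vote.

Series A: a majority of 5205132 is 2602567; 2,602,567 required, 2,601,545 in favor — not approved.
Series B: 3/5 of 4779509 = 2867705.40, rounded up to 2867706; 2,867,706 required, 2,868,212 in favor — approved.
Series C: 4/5 of 1254050 = 1003240; 1,003,240 required, 1,003,240 in favor — approved.
Series D: a majority of 2816222 is 1408112; 1,408,112 required, 1,408,316 in favor — approved.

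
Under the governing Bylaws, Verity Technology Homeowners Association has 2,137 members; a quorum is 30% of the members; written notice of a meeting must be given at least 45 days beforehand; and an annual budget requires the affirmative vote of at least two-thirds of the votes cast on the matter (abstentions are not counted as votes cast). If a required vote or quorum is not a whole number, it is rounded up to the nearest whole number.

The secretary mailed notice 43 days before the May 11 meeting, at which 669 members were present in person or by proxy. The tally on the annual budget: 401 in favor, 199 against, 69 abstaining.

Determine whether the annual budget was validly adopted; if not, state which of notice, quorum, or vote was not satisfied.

Notice: 43 days given; 45 required. Not satisfied.
Quorum: 30% of 2,137 = 641.10, rounded up to 642; 669 present. Satisfied.
Vote: requires two-thirds of the votes cast (669 − 69 abstaining = 600); 2/3 of 600 = 400, so 400 needed; 401 in favor. Satisfied.

Invalid — notice requirement not satisfied.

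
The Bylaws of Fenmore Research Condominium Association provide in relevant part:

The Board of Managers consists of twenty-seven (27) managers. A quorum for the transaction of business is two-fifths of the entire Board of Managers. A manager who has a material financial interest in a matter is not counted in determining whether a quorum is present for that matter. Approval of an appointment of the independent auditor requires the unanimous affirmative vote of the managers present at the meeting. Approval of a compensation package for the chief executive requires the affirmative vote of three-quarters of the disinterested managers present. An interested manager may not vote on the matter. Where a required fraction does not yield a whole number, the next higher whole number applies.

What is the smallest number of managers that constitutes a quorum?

11

2/5 of 27 = 10.80, rounded up to 11.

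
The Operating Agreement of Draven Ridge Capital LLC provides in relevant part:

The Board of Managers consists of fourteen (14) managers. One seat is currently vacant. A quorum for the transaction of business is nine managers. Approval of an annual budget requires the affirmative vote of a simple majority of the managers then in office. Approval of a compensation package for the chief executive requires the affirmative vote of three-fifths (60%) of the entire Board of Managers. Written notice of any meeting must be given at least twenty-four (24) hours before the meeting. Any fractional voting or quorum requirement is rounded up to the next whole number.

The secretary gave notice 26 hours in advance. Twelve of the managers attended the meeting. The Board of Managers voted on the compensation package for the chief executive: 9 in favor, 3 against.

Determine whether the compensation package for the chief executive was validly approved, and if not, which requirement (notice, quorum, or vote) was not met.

Notice: 26 hours given; 24 required (26 ≥ 24). Satisfied.
Quorum: 12 present; quorum is 9. Satisfied.
Vote: the compensation package for the chief executive requires three-fifths of the entire Board of Managers (14). 3/5 of 14 = 8.40, rounded up to 9, so 9 affirmative votes are needed; 9 voted in favor. Satisfied.

Valid — all requirements satisfied.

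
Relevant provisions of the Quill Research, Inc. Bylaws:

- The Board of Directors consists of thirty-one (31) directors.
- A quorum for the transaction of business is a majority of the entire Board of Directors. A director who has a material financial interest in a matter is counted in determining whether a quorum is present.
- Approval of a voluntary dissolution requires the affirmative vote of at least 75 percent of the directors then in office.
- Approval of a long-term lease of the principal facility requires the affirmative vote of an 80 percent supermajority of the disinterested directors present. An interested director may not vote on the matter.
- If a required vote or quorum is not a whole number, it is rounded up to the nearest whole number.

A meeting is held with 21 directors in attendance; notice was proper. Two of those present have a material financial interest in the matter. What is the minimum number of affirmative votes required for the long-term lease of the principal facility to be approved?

The long-term lease of the principal facility requires four-fifths of the disinterested directors present (21 − 2 = 19).
4/5 of 19 = 15.20, rounded up to 16.

16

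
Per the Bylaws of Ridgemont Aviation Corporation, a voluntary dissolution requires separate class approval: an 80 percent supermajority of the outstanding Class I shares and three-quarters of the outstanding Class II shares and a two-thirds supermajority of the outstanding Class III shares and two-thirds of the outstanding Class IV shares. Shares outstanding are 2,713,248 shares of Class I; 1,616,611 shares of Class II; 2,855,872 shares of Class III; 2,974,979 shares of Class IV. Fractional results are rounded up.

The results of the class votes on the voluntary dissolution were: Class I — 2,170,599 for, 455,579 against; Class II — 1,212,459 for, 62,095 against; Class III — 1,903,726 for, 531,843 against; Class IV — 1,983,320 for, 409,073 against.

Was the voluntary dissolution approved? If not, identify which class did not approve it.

Class I: 4/5 of 2713248 = 2170598.40, rounded up to 2170599; 2,170,599 required, 2,170,599 in favor — approved.
Class II: 3/4 of 1616611 = 1212458.25, rounded up to 1212459; 1,212,459 required, 1,212,459 in favor — approved.
Class III: 2/3 of 2855872 = 1903914.67, rounded up to 1903915; 1,903,915 required, 1,903,726 in favor — not approved.
Class IV: 2/3 of 2974979 = 1983319.33, rounded up to 1983320; 1,983,320 required, 1,983,320 in favor — approved.

Not approved — the Class III shares did not give the required vote.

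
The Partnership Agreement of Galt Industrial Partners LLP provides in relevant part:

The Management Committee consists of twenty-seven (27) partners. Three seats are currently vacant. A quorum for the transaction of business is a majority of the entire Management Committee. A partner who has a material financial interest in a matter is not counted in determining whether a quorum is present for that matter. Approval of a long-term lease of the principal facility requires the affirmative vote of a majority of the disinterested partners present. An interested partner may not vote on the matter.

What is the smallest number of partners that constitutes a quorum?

A majority of 27 is 14.

14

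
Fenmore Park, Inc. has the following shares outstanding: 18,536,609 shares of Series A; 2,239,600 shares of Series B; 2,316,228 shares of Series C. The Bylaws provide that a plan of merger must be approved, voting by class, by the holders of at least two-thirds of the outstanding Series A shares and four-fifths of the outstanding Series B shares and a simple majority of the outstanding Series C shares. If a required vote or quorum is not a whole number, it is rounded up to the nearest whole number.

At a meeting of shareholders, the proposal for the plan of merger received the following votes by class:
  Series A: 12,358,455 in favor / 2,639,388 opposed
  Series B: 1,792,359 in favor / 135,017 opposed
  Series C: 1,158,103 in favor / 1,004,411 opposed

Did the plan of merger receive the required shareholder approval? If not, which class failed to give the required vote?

Series A: 2/3 of 18536609 = 12357739.33, rounded up to 12357740; 12,357,740 required, 12,358,455 in favor — approved.
Series B: 4/5 of 2239600 = 1791680; 1,791,680 required, 1,792,359 in favor — approved.
Series C: a majority of 2316228 is 1158115; 1,158,115 required, 1,158,103 in favor — not approved.

Not approved — the Series C shares did not give the required vote.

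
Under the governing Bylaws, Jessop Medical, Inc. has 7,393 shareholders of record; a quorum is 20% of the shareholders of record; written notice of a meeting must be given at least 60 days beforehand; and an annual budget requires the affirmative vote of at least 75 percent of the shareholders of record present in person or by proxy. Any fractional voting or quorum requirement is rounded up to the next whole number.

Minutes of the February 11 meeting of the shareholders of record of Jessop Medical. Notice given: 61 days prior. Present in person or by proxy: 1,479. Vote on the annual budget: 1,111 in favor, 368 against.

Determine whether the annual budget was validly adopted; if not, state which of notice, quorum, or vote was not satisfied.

Valid — all requirements satisfied.

Notice: 61 days given; 60 required. Satisfied.
Quorum: 20% of 7,393 = 1,478.60, rounded up to 1,479; 1,479 present. Satisfied.
Vote: requires three-fourths of those present (1,479); 3/4 of 1479 = 1109.25, rounded up to 1110, so 1,110 needed; 1,111 in favor. Satisfied.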